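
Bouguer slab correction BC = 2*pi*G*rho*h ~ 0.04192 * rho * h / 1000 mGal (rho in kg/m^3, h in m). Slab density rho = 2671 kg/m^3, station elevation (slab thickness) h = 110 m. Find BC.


BC = 0.04192 * rho * h / 1000
= 0.04192 * 2671 * 110 / 1000
= 12.3165 mGal

12.3165


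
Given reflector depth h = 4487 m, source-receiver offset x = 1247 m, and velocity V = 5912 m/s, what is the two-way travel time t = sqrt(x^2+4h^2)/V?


x^2 + 4h^2 = 1247^2 + 4*4487^2 = 1555009 + 80532676 = 82087685
sqrt(82087685) = 9060.2254
t = 9060.2254 / 5912 = 1.5325 s

1.5325


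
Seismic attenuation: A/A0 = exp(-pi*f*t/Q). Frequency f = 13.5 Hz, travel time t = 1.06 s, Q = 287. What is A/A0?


pi*f*t/Q = pi*13.5*1.06/287 = 0.156642
A/A0 = exp(-0.156642) = 0.85501

0.85501


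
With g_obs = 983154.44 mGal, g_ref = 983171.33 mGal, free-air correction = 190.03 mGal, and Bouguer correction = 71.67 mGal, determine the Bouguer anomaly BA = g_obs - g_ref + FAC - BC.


BA = g_obs - g_ref + FAC - BC
= 983154.44 - 983171.33 + 190.03 - 71.67
= 101.47 mGal

101.47


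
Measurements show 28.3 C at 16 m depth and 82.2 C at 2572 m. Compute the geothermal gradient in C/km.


dT = 82.2 - 28.3 = 53.9 C
dz = 2572 - 16 = 2556 m
gradient = dT/dz * 1000 = 53.9/2556 * 1000 = 21.0876 C/km

21.0876


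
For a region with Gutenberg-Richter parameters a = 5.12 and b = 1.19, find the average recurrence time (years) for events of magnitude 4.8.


log10(N) = 5.12 - 1.19*4.8 = -0.592
N = 10^-0.592 = 0.255859
T = 1/N = 1/0.255859 = 3.9084 years

3.9084


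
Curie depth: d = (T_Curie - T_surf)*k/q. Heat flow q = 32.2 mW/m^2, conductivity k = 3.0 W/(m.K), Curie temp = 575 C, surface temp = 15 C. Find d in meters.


T_Curie - T_surf = 575 - 15 = 560 C
Convert q to W/m^2: 32.2 mW/m^2 = 0.0322 W/m^2
d = 560 * 3.0 / 0.0322 = 52173.91 m

52173.91


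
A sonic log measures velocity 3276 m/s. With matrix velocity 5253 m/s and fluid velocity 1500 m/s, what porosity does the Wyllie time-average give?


1/V - 1/Vm = 1/3276 - 1/5253 = 0.00011488
1/Vf - 1/Vm = 1/1500 - 1/5253 = 0.0004763
phi = 0.00011488 / 0.0004763 = 0.2412

0.2412


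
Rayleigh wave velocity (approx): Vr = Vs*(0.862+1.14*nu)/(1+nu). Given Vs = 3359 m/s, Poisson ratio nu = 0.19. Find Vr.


Numerator factor = 0.862 + 1.14*0.19 = 1.0786
Denominator = 1 + 0.19 = 1.19
Vr = 3359 * 1.0786 / 1.19 = 3044.55 m/s

3044.55


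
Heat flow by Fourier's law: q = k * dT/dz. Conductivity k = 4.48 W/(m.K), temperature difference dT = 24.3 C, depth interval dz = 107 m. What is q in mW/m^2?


q = k * dT / dz * 1000
= 4.48 * 24.3 / 107 * 1000
= 1.017421 * 1000
= 1017.4206 mW/m^2

1017.4206


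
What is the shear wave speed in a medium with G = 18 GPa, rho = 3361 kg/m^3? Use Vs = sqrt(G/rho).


Convert G to Pa: G = 18e9 Pa
Compute G/rho = 18e9 / 3361 = 5355548.9438
Vs = sqrt(5355548.9438) = 2314.21 m/s

2314.21


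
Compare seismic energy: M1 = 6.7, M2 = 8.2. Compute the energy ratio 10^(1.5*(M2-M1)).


M2 - M1 = 8.2 - 6.7 = 1.5
1.5 * 1.5 = 2.25
ratio = 10^2.25 = 177.83

177.83


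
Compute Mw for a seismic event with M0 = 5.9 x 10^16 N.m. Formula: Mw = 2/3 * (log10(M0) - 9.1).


log10(M0) = log10(5.9 x 10^16) = 16.7709
Mw = 2/3 * (16.7709 - 9.1)
= 2/3 * 7.6709
= 5.11

5.11


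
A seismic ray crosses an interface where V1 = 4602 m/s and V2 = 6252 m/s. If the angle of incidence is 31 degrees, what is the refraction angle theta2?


sin(theta1) = sin(31 deg) = 0.515038
sin(theta2) = V2/V1 * sin(theta1) = 6252/4602 * 0.515038 = 0.6997
theta2 = arcsin(0.6997) = 44.4029 degrees

44.4029


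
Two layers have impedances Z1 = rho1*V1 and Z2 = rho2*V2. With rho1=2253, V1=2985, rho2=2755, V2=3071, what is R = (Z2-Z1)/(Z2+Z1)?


Z1 = 2253 * 2985 = 6725205
Z2 = 2755 * 3071 = 8460605
R = (8460605 - 6725205) / (8460605 + 6725205) = 1735400 / 15185810 = 0.1143

0.1143


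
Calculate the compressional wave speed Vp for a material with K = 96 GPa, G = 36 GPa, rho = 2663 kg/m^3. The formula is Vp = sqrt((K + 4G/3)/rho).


First compute the effective modulus:
K + 4G/3 = 96e9 + 4*36e9/3 = 144000000000.0 Pa
Then divide by density:
144000000000.0 / 2663 = 54074352.2343 Pa/(kg/m^3)
Take the square root:
Vp = sqrt(54074352.2343) = 7353.53 m/s

7353.53


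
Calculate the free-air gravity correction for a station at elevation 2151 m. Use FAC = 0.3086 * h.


FAC = 0.3086 * h
= 0.3086 * 2151
= 663.7986 mGal

663.7986


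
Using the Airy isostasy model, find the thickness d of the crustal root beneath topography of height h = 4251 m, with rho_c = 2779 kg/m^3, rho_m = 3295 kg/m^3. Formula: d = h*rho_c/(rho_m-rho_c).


rho_m - rho_c = 3295 - 2779 = 516
d = 4251 * 2779 / 516
= 11813529 / 516
= 22894.44 m

22894.44


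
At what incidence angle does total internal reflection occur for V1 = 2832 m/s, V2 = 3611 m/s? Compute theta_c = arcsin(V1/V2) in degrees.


V1/V2 = 2832/3611 = 0.78427
theta_c = arcsin(0.78427) = 51.6532 degrees

51.6532


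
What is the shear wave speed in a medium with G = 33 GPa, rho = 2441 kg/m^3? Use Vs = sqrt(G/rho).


Convert G to Pa: G = 33e9 Pa
Compute G/rho = 33e9 / 2441 = 13519049.5698
Vs = sqrt(13519049.5698) = 3676.83 m/s

3676.83


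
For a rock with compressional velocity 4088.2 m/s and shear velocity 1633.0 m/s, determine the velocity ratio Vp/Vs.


Vp/Vs = 4088.2 / 1633.0
= 2.5035

2.5035


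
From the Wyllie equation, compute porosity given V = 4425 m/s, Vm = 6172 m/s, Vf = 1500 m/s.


1/V - 1/Vm = 1/4425 - 1/6172 = 6.397e-05
1/Vf - 1/Vm = 1/1500 - 1/6172 = 0.00050464
phi = 6.397e-05 / 0.00050464 = 0.1268

0.1268


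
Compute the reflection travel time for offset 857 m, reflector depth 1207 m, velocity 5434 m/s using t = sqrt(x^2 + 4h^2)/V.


x^2 + 4h^2 = 857^2 + 4*1207^2 = 734449 + 5827396 = 6561845
sqrt(6561845) = 2561.6098
t = 2561.6098 / 5434 = 0.4714 s

0.4714


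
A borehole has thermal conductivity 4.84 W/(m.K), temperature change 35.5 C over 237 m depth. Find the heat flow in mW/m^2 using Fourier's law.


q = k * dT / dz * 1000
= 4.84 * 35.5 / 237 * 1000
= 0.724979 * 1000
= 724.9789 mW/m^2

724.9789


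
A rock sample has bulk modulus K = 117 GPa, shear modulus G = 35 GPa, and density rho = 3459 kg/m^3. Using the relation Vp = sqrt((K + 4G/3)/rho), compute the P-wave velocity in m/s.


First compute the effective modulus:
K + 4G/3 = 117e9 + 4*35e9/3 = 163666666666.67 Pa
Then divide by density:
163666666666.67 / 3459 = 47316180.0135 Pa/(kg/m^3)
Take the square root:
Vp = sqrt(47316180.0135) = 6878.68 m/s

6878.68


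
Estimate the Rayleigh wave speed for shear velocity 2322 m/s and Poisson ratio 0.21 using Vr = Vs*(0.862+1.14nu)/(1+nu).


Numerator factor = 0.862 + 1.14*0.21 = 1.1014
Denominator = 1 + 0.21 = 1.21
Vr = 2322 * 1.1014 / 1.21 = 2113.6 m/s

2113.6


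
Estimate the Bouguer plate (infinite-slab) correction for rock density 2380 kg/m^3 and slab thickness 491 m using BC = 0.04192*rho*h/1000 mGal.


BC = 0.04192 * rho * h / 1000
= 0.04192 * 2380 * 491 / 1000
= 48.9869 mGal

48.9869


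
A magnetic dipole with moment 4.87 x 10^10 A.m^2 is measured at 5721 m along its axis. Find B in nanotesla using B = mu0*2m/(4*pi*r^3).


m = 4.87 x 10^10 = 48700000000 A.m^2
2m = 97400000000 A.m^2
r^3 = 5721^3 = 187247420361
B = (4pi*10^-7) * 97400000000 / (4*pi * 187247420361) * 1e9
= 122396.449784 / 2353020480839.03 * 1e9
= 52.0167 nT

52.0167


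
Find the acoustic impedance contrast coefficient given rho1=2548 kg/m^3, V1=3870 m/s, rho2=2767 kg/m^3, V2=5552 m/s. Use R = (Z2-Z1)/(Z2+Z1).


Z1 = 2548 * 3870 = 9860760
Z2 = 2767 * 5552 = 15362384
R = (15362384 - 9860760) / (15362384 + 9860760) = 5501624 / 25223144 = 0.2181

0.2181


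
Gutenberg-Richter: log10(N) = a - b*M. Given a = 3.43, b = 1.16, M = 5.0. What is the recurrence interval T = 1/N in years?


log10(N) = 3.43 - 1.16*5.0 = -2.37
N = 10^-2.37 = 0.004266
T = 1/N = 1/0.004266 = 234.4229 years

234.4229


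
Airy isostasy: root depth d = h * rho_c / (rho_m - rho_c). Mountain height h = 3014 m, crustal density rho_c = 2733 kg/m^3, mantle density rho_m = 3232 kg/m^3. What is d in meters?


rho_m - rho_c = 3232 - 2733 = 499
d = 3014 * 2733 / 499
= 8237262 / 499
= 16507.54 m

16507.54


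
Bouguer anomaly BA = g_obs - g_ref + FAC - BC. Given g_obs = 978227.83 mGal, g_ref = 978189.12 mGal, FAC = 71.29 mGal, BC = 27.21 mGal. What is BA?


BA = g_obs - g_ref + FAC - BC
= 978227.83 - 978189.12 + 71.29 - 27.21
= 82.79 mGal

82.79


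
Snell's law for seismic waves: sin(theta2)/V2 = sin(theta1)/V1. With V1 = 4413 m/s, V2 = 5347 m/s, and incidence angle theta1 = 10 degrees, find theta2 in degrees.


sin(theta1) = sin(10 deg) = 0.173648
sin(theta2) = V2/V1 * sin(theta1) = 5347/4413 * 0.173648 = 0.2104
theta2 = arcsin(0.2104) = 12.1458 degrees

12.1458


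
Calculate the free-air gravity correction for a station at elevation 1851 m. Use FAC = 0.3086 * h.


FAC = 0.3086 * h
= 0.3086 * 1851
= 571.2186 mGal

571.2186


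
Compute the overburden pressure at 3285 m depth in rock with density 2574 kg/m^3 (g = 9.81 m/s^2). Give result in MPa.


P = rho * g * z / 1e6
= 2574 * 9.81 * 3285 / 1e6
= 82949337.9 / 1e6
= 82.9493 MPa

82.9493


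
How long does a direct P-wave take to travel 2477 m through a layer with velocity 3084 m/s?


t = x / V
= 2477 / 3084
= 0.8032 s

0.8032


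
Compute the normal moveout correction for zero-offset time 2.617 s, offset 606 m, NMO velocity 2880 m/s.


x/Vnmo = 606/2880 = 0.210417
(x/Vnmo)^2 = 0.044275
t0^2 = 6.848689
sqrt(6.848689 + 0.044275) = 2.625446
dt = 2.625446 - 2.617 = 0.008446

0.008446


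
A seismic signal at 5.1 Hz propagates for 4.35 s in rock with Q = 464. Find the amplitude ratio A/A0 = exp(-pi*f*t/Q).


pi*f*t/Q = pi*5.1*4.35/464 = 0.150207
A/A0 = exp(-0.150207) = 0.860529

0.860529


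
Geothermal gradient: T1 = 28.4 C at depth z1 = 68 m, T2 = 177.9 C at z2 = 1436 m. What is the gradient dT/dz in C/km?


dT = 177.9 - 28.4 = 149.5 C
dz = 1436 - 68 = 1368 m
gradient = dT/dz * 1000 = 149.5/1368 * 1000 = 109.2836 C/km

109.2836


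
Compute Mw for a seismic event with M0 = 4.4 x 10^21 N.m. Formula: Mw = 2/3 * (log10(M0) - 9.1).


log10(M0) = log10(4.4 x 10^21) = 21.6435
Mw = 2/3 * (21.6435 - 9.1)
= 2/3 * 12.5435
= 8.36

8.36


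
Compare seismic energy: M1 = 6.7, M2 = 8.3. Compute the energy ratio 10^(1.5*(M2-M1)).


M2 - M1 = 8.3 - 6.7 = 1.6
1.5 * 1.6 = 2.4
ratio = 10^2.4 = 251.19

251.19


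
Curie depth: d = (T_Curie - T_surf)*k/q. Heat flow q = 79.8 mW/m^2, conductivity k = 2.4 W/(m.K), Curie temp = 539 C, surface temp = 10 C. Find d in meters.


T_Curie - T_surf = 539 - 10 = 529 C
Convert q to W/m^2: 79.8 mW/m^2 = 0.0798 W/m^2
d = 529 * 2.4 / 0.0798 = 15909.77 m

15909.77


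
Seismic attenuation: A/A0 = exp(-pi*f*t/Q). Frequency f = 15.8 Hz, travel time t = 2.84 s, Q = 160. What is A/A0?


pi*f*t/Q = pi*15.8*2.84/160 = 0.88106
A/A0 = exp(-0.88106) = 0.414344

0.414344


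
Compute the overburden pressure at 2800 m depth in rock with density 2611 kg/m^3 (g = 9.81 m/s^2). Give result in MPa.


P = rho * g * z / 1e6
= 2611 * 9.81 * 2800 / 1e6
= 71718948.0 / 1e6
= 71.7189 MPa

71.7189


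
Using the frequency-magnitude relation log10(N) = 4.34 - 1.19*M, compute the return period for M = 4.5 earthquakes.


log10(N) = 4.34 - 1.19*4.5 = -1.015
N = 10^-1.015 = 0.096605
T = 1/N = 1/0.096605 = 10.3514 years

10.3514


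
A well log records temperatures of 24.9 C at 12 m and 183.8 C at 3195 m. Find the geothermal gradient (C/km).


dT = 183.8 - 24.9 = 158.9 C
dz = 3195 - 12 = 3183 m
gradient = dT/dz * 1000 = 158.9/3183 * 1000 = 49.9215 C/km

49.9215


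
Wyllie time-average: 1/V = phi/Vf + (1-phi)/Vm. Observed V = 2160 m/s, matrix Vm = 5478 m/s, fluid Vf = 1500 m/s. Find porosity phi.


1/V - 1/Vm = 1/2160 - 1/5478 = 0.00028041
1/Vf - 1/Vm = 1/1500 - 1/5478 = 0.00048412
phi = 0.00028041 / 0.00048412 = 0.5792

0.5792


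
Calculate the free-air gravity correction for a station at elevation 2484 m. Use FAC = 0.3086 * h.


FAC = 0.3086 * h
= 0.3086 * 2484
= 766.5624 mGal

766.5624


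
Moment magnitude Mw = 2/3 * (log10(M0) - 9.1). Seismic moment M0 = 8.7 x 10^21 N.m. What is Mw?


log10(M0) = log10(8.7 x 10^21) = 21.9395
Mw = 2/3 * (21.9395 - 9.1)
= 2/3 * 12.8395
= 8.56

8.56


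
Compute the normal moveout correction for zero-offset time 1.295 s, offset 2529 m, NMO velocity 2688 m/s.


x/Vnmo = 2529/2688 = 0.940848
(x/Vnmo)^2 = 0.885195
t0^2 = 1.677025
sqrt(1.677025 + 0.885195) = 1.600694
dt = 1.600694 - 1.295 = 0.305694

0.305694


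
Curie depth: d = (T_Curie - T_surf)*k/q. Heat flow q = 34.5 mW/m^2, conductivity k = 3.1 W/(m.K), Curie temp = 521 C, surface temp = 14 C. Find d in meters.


T_Curie - T_surf = 521 - 14 = 507 C
Convert q to W/m^2: 34.5 mW/m^2 = 0.0345 W/m^2
d = 507 * 3.1 / 0.0345 = 45556.52 m

45556.52


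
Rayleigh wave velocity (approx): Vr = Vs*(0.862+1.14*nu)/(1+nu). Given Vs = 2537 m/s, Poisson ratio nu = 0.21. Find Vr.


Numerator factor = 0.862 + 1.14*0.21 = 1.1014
Denominator = 1 + 0.21 = 1.21
Vr = 2537 * 1.1014 / 1.21 = 2309.3 m/s

2309.3


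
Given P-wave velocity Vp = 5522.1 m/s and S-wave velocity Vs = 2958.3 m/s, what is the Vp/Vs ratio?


Vp/Vs = 5522.1 / 2958.3
= 1.8666

1.8666


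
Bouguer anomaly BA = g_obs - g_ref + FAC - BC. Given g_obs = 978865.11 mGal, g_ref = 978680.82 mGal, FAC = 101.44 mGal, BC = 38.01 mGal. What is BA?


BA = g_obs - g_ref + FAC - BC
= 978865.11 - 978680.82 + 101.44 - 38.01
= 247.72 mGal

247.72


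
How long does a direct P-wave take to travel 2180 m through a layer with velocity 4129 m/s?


t = x / V
= 2180 / 4129
= 0.528 s

0.528


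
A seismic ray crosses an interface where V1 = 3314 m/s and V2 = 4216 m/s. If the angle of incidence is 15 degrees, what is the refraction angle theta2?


sin(theta1) = sin(15 deg) = 0.258819
sin(theta2) = V2/V1 * sin(theta1) = 4216/3314 * 0.258819 = 0.329264
theta2 = arcsin(0.329264) = 19.2241 degrees

19.2241


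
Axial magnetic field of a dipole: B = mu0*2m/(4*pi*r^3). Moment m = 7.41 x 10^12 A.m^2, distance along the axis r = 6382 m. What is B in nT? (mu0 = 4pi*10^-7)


m = 7.41 x 10^12 = 7410000000000 A.m^2
2m = 14820000000000 A.m^2
r^3 = 6382^3 = 259938374968
B = (4pi*10^-7) * 14820000000000 / (4*pi * 259938374968) * 1e9
= 18623361.25048 / 3266481956742.15 * 1e9
= 5701.3513 nT

5701.3513


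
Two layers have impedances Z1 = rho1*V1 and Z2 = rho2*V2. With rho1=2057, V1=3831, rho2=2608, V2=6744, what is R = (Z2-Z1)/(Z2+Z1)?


Z1 = 2057 * 3831 = 7880367
Z2 = 2608 * 6744 = 17588352
R = (17588352 - 7880367) / (17588352 + 7880367) = 9707985 / 25468719 = 0.3812

0.3812


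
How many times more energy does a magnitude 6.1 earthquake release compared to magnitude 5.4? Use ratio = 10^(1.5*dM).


M2 - M1 = 6.1 - 5.4 = 0.7
1.5 * 0.7 = 1.05
ratio = 10^1.05 = 11.22

11.22


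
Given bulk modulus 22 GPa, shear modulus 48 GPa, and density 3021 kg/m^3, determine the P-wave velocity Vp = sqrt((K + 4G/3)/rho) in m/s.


First compute the effective modulus:
K + 4G/3 = 22e9 + 4*48e9/3 = 86000000000.0 Pa
Then divide by density:
86000000000.0 / 3021 = 28467394.9024 Pa/(kg/m^3)
Take the square root:
Vp = sqrt(28467394.9024) = 5335.48 m/s

5335.48


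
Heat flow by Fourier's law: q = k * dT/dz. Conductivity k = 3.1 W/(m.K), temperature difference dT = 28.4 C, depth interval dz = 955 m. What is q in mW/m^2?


q = k * dT / dz * 1000
= 3.1 * 28.4 / 955 * 1000
= 0.092188 * 1000
= 92.1885 mW/m^2

92.1885


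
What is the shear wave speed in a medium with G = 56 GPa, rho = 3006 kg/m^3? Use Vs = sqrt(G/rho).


Convert G to Pa: G = 56e9 Pa
Compute G/rho = 56e9 / 3006 = 18629407.851
Vs = sqrt(18629407.851) = 4316.18 m/s

4316.18


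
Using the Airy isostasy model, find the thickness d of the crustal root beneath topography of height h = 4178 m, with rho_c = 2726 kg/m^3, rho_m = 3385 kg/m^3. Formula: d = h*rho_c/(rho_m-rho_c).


rho_m - rho_c = 3385 - 2726 = 659
d = 4178 * 2726 / 659
= 11389228 / 659
= 17282.59 m

17282.59


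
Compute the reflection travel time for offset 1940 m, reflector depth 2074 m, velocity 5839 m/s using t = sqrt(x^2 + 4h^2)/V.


x^2 + 4h^2 = 1940^2 + 4*2074^2 = 3763600 + 17205904 = 20969504
sqrt(20969504) = 4579.2471
t = 4579.2471 / 5839 = 0.7843 s

0.7843


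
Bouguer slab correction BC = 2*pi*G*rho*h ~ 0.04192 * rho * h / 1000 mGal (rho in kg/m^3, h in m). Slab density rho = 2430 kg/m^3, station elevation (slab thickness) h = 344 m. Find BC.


BC = 0.04192 * rho * h / 1000
= 0.04192 * 2430 * 344 / 1000
= 35.0418 mGal

35.0418


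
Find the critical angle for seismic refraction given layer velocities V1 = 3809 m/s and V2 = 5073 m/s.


V1/V2 = 3809/5073 = 0.750838
theta_c = arcsin(0.750838) = 48.663 degrees

48.663


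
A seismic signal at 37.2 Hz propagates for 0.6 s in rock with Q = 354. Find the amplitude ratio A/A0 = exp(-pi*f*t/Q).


pi*f*t/Q = pi*37.2*0.6/354 = 0.19808
A/A0 = exp(-0.19808) = 0.820304

0.820304


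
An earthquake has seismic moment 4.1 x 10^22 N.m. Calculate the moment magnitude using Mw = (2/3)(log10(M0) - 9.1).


log10(M0) = log10(4.1 x 10^22) = 22.6128
Mw = 2/3 * (22.6128 - 9.1)
= 2/3 * 13.5128
= 9.01

9.01


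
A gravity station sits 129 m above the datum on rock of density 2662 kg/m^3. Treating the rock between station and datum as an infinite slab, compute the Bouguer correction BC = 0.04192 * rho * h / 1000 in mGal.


BC = 0.04192 * rho * h / 1000
= 0.04192 * 2662 * 129 / 1000
= 14.3952 mGal

14.3952


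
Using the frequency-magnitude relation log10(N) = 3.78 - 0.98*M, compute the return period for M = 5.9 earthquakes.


log10(N) = 3.78 - 0.98*5.9 = -2.002
N = 10^-2.002 = 0.009954
T = 1/N = 1/0.009954 = 100.4616 years

100.4616


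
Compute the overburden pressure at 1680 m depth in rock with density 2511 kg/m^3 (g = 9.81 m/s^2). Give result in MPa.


P = rho * g * z / 1e6
= 2511 * 9.81 * 1680 / 1e6
= 41383288.8 / 1e6
= 41.3833 MPa

41.3833


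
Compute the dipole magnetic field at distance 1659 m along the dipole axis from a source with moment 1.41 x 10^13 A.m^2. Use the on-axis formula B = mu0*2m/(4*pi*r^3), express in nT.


m = 1.41 x 10^13 = 14100000000000 A.m^2
2m = 28200000000000 A.m^2
r^3 = 1659^3 = 4566034179
B = (4pi*10^-7) * 28200000000000 / (4*pi * 4566034179) * 1e9
= 35437165.132493 / 57378477731.15 * 1e9
= 617603.7869 nT

617603.7869


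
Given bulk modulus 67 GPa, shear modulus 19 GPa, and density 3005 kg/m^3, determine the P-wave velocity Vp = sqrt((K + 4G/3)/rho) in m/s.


First compute the effective modulus:
K + 4G/3 = 67e9 + 4*19e9/3 = 92333333333.33 Pa
Then divide by density:
92333333333.33 / 3005 = 30726566.8331 Pa/(kg/m^3)
Take the square root:
Vp = sqrt(30726566.8331) = 5543.15 m/s

5543.15


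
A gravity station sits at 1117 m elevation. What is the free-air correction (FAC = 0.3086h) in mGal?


FAC = 0.3086 * h
= 0.3086 * 1117
= 344.7062 mGal

344.7062


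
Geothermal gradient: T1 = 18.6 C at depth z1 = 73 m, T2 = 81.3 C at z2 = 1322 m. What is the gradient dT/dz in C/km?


dT = 81.3 - 18.6 = 62.7 C
dz = 1322 - 73 = 1249 m
gradient = dT/dz * 1000 = 62.7/1249 * 1000 = 50.2002 C/km

50.2002


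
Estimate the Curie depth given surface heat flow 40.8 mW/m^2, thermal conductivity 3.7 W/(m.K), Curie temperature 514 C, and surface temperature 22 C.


T_Curie - T_surf = 514 - 22 = 492 C
Convert q to W/m^2: 40.8 mW/m^2 = 0.0408 W/m^2
d = 492 * 3.7 / 0.0408 = 44617.65 m

44617.65


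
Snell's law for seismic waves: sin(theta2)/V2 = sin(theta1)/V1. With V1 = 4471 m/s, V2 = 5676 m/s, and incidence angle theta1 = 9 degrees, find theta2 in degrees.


sin(theta1) = sin(9 deg) = 0.156434
sin(theta2) = V2/V1 * sin(theta1) = 5676/4471 * 0.156434 = 0.198596
theta2 = arcsin(0.198596) = 11.4549 degrees

11.4549


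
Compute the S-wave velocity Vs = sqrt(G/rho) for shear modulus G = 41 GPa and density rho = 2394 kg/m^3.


Convert G to Pa: G = 41e9 Pa
Compute G/rho = 41e9 / 2394 = 17126148.7051
Vs = sqrt(17126148.7051) = 4138.38 m/s

4138.38


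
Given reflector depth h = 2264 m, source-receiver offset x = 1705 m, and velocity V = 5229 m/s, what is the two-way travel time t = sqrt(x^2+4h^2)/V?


x^2 + 4h^2 = 1705^2 + 4*2264^2 = 2907025 + 20502784 = 23409809
sqrt(23409809) = 4838.3684
t = 4838.3684 / 5229 = 0.9253 s

0.9253


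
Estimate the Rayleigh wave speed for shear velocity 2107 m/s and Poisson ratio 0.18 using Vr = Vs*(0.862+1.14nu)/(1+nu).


Numerator factor = 0.862 + 1.14*0.18 = 1.0672
Denominator = 1 + 0.18 = 1.18
Vr = 2107 * 1.0672 / 1.18 = 1905.59 m/s

1905.59


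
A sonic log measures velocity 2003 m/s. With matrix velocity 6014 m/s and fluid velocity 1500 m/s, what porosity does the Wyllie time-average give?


1/V - 1/Vm = 1/2003 - 1/6014 = 0.00033297
1/Vf - 1/Vm = 1/1500 - 1/6014 = 0.00050039
phi = 0.00033297 / 0.00050039 = 0.6654

0.6654


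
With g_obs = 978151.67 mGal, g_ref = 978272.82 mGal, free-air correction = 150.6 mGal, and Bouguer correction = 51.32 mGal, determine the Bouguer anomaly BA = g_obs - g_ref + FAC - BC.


BA = g_obs - g_ref + FAC - BC
= 978151.67 - 978272.82 + 150.6 - 51.32
= -21.87 mGal

-21.87


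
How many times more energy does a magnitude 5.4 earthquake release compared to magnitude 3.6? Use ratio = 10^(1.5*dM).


M2 - M1 = 5.4 - 3.6 = 1.8
1.5 * 1.8 = 2.7
ratio = 10^2.7 = 501.19

501.19


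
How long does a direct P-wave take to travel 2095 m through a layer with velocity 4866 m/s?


t = x / V
= 2095 / 4866
= 0.4305 s

0.4305


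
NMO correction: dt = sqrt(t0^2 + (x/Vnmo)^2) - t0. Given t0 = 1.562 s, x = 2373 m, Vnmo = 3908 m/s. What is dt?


x/Vnmo = 2373/3908 = 0.607216
(x/Vnmo)^2 = 0.368711
t0^2 = 2.439844
sqrt(2.439844 + 0.368711) = 1.675874
dt = 1.675874 - 1.562 = 0.113874

0.113874


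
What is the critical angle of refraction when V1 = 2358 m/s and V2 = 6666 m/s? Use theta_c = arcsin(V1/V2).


V1/V2 = 2358/6666 = 0.353735
theta_c = arcsin(0.353735) = 20.716 degrees

20.716


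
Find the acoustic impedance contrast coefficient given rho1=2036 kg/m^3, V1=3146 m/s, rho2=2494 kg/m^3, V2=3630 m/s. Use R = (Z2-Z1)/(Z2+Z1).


Z1 = 2036 * 3146 = 6405256
Z2 = 2494 * 3630 = 9053220
R = (9053220 - 6405256) / (9053220 + 6405256) = 2647964 / 15458476 = 0.1713

0.1713


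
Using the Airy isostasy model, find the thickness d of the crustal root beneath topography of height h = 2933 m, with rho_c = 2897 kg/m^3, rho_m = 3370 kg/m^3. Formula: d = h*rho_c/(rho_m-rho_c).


rho_m - rho_c = 3370 - 2897 = 473
d = 2933 * 2897 / 473
= 8496901 / 473
= 17963.85 m

17963.85


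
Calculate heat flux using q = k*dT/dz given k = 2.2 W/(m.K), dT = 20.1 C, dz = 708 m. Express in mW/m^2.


q = k * dT / dz * 1000
= 2.2 * 20.1 / 708 * 1000
= 0.062458 * 1000
= 62.4576 mW/m^2

62.4576


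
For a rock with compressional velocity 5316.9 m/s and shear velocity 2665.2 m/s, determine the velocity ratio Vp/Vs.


Vp/Vs = 5316.9 / 2665.2
= 1.9949

1.9949


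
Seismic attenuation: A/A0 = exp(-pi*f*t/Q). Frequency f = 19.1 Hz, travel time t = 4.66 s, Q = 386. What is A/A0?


pi*f*t/Q = pi*19.1*4.66/386 = 0.724406
A/A0 = exp(-0.724406) = 0.484612

0.484612


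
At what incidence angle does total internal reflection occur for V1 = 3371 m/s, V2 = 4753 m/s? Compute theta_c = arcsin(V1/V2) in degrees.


V1/V2 = 3371/4753 = 0.709236
theta_c = arcsin(0.709236) = 45.1728 degrees

45.1728


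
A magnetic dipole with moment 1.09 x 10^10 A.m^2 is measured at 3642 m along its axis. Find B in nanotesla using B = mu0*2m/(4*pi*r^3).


m = 1.09 x 10^10 = 10900000000 A.m^2
2m = 21800000000 A.m^2
r^3 = 3642^3 = 48308085288
B = (4pi*10^-7) * 21800000000 / (4*pi * 48308085288) * 1e9
= 27394.687939 / 607057303399.08 * 1e9
= 45.127 nT

45.127


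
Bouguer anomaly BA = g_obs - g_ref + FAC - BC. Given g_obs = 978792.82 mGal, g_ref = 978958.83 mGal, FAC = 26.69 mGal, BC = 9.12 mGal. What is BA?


BA = g_obs - g_ref + FAC - BC
= 978792.82 - 978958.83 + 26.69 - 9.12
= -148.44 mGal

-148.44


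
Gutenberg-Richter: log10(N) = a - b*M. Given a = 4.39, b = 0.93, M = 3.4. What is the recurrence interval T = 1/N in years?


log10(N) = 4.39 - 0.93*3.4 = 1.228
N = 10^1.228 = 16.904409
T = 1/N = 1/16.904409 = 0.0592 years

0.0592


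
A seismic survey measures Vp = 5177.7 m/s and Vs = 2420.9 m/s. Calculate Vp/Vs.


Vp/Vs = 5177.7 / 2420.9
= 2.1388

2.1388


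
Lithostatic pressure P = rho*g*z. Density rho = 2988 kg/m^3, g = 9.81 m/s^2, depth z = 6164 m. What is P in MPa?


P = rho * g * z / 1e6
= 2988 * 9.81 * 6164 / 1e6
= 180680893.92 / 1e6
= 180.6809 MPa

180.6809


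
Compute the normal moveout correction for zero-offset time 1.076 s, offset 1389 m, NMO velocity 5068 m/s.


x/Vnmo = 1389/5068 = 0.274073
(x/Vnmo)^2 = 0.075116
t0^2 = 1.157776
sqrt(1.157776 + 0.075116) = 1.110357
dt = 1.110357 - 1.076 = 0.034357

0.034357


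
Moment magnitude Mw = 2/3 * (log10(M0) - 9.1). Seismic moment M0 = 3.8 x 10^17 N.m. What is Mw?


log10(M0) = log10(3.8 x 10^17) = 17.5798
Mw = 2/3 * (17.5798 - 9.1)
= 2/3 * 8.4798
= 5.65

5.65


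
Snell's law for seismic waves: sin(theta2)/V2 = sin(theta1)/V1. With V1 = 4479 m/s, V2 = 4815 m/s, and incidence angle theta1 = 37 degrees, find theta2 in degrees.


sin(theta1) = sin(37 deg) = 0.601815
sin(theta2) = V2/V1 * sin(theta1) = 4815/4479 * 0.601815 = 0.646961
theta2 = arcsin(0.646961) = 40.3129 degrees

40.3129


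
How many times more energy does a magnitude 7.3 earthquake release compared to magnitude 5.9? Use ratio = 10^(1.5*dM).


M2 - M1 = 7.3 - 5.9 = 1.4
1.5 * 1.4 = 2.1
ratio = 10^2.1 = 125.89

125.89


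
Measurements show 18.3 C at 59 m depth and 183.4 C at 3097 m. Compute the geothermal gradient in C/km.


dT = 183.4 - 18.3 = 165.1 C
dz = 3097 - 59 = 3038 m
gradient = dT/dz * 1000 = 165.1/3038 * 1000 = 54.345 C/km

54.345


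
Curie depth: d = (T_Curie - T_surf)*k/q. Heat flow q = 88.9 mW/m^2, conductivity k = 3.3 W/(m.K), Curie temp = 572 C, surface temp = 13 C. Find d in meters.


T_Curie - T_surf = 572 - 13 = 559 C
Convert q to W/m^2: 88.9 mW/m^2 = 0.0889 W/m^2
d = 559 * 3.3 / 0.0889 = 20750.28 m

20750.28


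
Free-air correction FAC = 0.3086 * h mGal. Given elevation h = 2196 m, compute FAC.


FAC = 0.3086 * h
= 0.3086 * 2196
= 677.6856 mGal

677.6856


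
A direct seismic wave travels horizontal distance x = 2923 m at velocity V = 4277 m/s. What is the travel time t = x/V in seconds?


t = x / V
= 2923 / 4277
= 0.6834 s

0.6834


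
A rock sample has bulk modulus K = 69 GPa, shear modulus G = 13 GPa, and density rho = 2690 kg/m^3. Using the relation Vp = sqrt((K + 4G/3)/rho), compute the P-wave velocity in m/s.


First compute the effective modulus:
K + 4G/3 = 69e9 + 4*13e9/3 = 86333333333.33 Pa
Then divide by density:
86333333333.33 / 2690 = 32094175.9603 Pa/(kg/m^3)
Take the square root:
Vp = sqrt(32094175.9603) = 5665.17 m/s

5665.17


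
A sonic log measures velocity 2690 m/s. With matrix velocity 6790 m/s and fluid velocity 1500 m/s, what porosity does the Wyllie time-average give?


1/V - 1/Vm = 1/2690 - 1/6790 = 0.00022447
1/Vf - 1/Vm = 1/1500 - 1/6790 = 0.00051939
phi = 0.00022447 / 0.00051939 = 0.4322

0.4322


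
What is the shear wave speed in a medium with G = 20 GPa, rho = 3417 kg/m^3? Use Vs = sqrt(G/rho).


Convert G to Pa: G = 20e9 Pa
Compute G/rho = 20e9 / 3417 = 5853087.5037
Vs = sqrt(5853087.5037) = 2419.32 m/s

2419.32


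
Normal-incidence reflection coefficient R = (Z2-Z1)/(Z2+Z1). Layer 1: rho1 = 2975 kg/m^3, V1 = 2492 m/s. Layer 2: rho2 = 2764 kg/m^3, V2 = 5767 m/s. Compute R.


Z1 = 2975 * 2492 = 7413700
Z2 = 2764 * 5767 = 15939988
R = (15939988 - 7413700) / (15939988 + 7413700) = 8526288 / 23353688 = 0.3651

0.3651


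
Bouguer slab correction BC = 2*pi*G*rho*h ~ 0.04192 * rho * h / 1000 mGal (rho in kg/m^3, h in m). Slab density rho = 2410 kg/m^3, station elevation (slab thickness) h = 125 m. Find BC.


BC = 0.04192 * rho * h / 1000
= 0.04192 * 2410 * 125 / 1000
= 12.6284 mGal

12.6284


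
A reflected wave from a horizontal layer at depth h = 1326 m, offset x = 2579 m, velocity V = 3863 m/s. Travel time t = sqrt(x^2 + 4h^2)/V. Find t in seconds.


x^2 + 4h^2 = 2579^2 + 4*1326^2 = 6651241 + 7033104 = 13684345
sqrt(13684345) = 3699.2357
t = 3699.2357 / 3863 = 0.9576 s

0.9576


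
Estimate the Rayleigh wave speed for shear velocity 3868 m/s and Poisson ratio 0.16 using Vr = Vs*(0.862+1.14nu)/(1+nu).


Numerator factor = 0.862 + 1.14*0.16 = 1.0444
Denominator = 1 + 0.16 = 1.16
Vr = 3868 * 1.0444 / 1.16 = 3482.53 m/s

3482.53


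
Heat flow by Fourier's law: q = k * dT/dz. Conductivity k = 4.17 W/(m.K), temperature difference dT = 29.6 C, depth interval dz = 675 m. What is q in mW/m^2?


q = k * dT / dz * 1000
= 4.17 * 29.6 / 675 * 1000
= 0.182862 * 1000
= 182.8622 mW/m^2

182.8622


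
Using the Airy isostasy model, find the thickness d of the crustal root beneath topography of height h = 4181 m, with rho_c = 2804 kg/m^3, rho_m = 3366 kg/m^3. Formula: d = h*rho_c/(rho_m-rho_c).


rho_m - rho_c = 3366 - 2804 = 562
d = 4181 * 2804 / 562
= 11723524 / 562
= 20860.36 m

20860.36


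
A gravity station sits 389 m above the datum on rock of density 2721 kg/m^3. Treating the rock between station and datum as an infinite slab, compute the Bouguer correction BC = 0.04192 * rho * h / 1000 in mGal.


BC = 0.04192 * rho * h / 1000
= 0.04192 * 2721 * 389 / 1000
= 44.371 mGal

44.371


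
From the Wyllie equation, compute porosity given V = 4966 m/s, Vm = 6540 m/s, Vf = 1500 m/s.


1/V - 1/Vm = 1/4966 - 1/6540 = 4.846e-05
1/Vf - 1/Vm = 1/1500 - 1/6540 = 0.00051376
phi = 4.846e-05 / 0.00051376 = 0.0943

0.0943


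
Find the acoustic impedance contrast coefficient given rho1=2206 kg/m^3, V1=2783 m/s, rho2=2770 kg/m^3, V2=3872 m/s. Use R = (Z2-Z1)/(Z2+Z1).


Z1 = 2206 * 2783 = 6139298
Z2 = 2770 * 3872 = 10725440
R = (10725440 - 6139298) / (10725440 + 6139298) = 4586142 / 16864738 = 0.2719

0.2719


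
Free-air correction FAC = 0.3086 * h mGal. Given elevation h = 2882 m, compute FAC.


FAC = 0.3086 * h
= 0.3086 * 2882
= 889.3852 mGal

889.3852


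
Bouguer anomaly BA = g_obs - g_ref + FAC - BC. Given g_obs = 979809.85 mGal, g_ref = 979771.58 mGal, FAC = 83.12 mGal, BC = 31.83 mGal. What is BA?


BA = g_obs - g_ref + FAC - BC
= 979809.85 - 979771.58 + 83.12 - 31.83
= 89.56 mGal

89.56


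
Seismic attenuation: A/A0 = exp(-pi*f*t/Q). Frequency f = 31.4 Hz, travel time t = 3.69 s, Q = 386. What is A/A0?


pi*f*t/Q = pi*31.4*3.69/386 = 0.943015
A/A0 = exp(-0.943015) = 0.389452

0.389452


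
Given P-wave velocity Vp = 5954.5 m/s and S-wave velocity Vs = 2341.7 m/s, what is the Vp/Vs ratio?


Vp/Vs = 5954.5 / 2341.7
= 2.5428

2.5428


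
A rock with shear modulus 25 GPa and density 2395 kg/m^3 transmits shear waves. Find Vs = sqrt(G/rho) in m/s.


Convert G to Pa: G = 25e9 Pa
Compute G/rho = 25e9 / 2395 = 10438413.3612
Vs = sqrt(10438413.3612) = 3230.85 m/s

3230.85


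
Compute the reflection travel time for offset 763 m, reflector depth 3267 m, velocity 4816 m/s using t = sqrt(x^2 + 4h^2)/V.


x^2 + 4h^2 = 763^2 + 4*3267^2 = 582169 + 42693156 = 43275325
sqrt(43275325) = 6578.3984
t = 6578.3984 / 4816 = 1.3659 s

1.3659


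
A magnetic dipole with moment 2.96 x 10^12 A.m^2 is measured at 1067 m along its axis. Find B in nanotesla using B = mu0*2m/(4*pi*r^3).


m = 2.96 x 10^12 = 2960000000000 A.m^2
2m = 5920000000000 A.m^2
r^3 = 1067^3 = 1214767763
B = (4pi*10^-7) * 5920000000000 / (4*pi * 1214767763) * 1e9
= 7439291.403701 / 15265221920.23 * 1e9
= 487335.9485 nT

487335.9485


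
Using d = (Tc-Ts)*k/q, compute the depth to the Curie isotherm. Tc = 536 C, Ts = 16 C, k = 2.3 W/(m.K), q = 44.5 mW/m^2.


T_Curie - T_surf = 536 - 16 = 520 C
Convert q to W/m^2: 44.5 mW/m^2 = 0.0445 W/m^2
d = 520 * 2.3 / 0.0445 = 26876.4 m

26876.4


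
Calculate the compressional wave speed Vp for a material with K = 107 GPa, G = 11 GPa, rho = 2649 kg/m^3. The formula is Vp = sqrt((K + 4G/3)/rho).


First compute the effective modulus:
K + 4G/3 = 107e9 + 4*11e9/3 = 121666666666.67 Pa
Then divide by density:
121666666666.67 / 2649 = 45929281.4899 Pa/(kg/m^3)
Take the square root:
Vp = sqrt(45929281.4899) = 6777.11 m/s

6777.11


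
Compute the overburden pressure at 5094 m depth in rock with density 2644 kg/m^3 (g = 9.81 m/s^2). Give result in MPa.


P = rho * g * z / 1e6
= 2644 * 9.81 * 5094 / 1e6
= 132126338.16 / 1e6
= 132.1263 MPa

132.1263


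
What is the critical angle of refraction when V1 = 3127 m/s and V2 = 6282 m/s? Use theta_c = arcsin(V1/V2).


V1/V2 = 3127/6282 = 0.497771
theta_c = arcsin(0.497771) = 29.8527 degrees

29.8527


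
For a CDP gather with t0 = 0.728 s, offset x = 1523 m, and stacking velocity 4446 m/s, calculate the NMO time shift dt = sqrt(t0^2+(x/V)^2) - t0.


x/Vnmo = 1523/4446 = 0.342555
(x/Vnmo)^2 = 0.117344
t0^2 = 0.529984
sqrt(0.529984 + 0.117344) = 0.804567
dt = 0.804567 - 0.728 = 0.076567

0.076567


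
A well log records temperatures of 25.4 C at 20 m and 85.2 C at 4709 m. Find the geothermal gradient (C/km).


dT = 85.2 - 25.4 = 59.8 C
dz = 4709 - 20 = 4689 m
gradient = dT/dz * 1000 = 59.8/4689 * 1000 = 12.7533 C/km

12.7533


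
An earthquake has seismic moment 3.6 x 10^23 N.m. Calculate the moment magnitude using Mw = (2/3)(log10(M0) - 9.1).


log10(M0) = log10(3.6 x 10^23) = 23.5563
Mw = 2/3 * (23.5563 - 9.1)
= 2/3 * 14.4563
= 9.64

9.64


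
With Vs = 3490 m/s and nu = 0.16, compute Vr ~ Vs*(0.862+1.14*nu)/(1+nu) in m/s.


Numerator factor = 0.862 + 1.14*0.16 = 1.0444
Denominator = 1 + 0.16 = 1.16
Vr = 3490 * 1.0444 / 1.16 = 3142.2 m/s

3142.2


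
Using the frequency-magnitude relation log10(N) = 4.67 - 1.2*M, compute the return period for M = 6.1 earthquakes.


log10(N) = 4.67 - 1.2*6.1 = -2.65
N = 10^-2.65 = 0.002239
T = 1/N = 1/0.002239 = 446.6836 years

446.6836


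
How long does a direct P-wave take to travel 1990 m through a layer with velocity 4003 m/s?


t = x / V
= 1990 / 4003
= 0.4971 s

0.4971


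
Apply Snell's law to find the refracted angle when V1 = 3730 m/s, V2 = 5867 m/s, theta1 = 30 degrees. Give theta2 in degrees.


sin(theta1) = sin(30 deg) = 0.5
sin(theta2) = V2/V1 * sin(theta1) = 5867/3730 * 0.5 = 0.786461
theta2 = arcsin(0.786461) = 51.856 degrees

51.856


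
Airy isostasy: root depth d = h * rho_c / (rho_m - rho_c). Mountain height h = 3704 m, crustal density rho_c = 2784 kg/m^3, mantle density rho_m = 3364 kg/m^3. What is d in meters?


rho_m - rho_c = 3364 - 2784 = 580
d = 3704 * 2784 / 580
= 10311936 / 580
= 17779.2 m

17779.2


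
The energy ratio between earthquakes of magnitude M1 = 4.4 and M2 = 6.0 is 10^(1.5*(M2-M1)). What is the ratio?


M2 - M1 = 6.0 - 4.4 = 1.6
1.5 * 1.6 = 2.4
ratio = 10^2.4 = 251.19

251.19


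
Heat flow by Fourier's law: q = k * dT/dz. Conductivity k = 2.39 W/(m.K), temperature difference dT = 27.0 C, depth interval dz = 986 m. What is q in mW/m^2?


q = k * dT / dz * 1000
= 2.39 * 27.0 / 986 * 1000
= 0.065446 * 1000
= 65.4462 mW/m^2

65.4462


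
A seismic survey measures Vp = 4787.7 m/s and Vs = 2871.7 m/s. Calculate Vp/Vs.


Vp/Vs = 4787.7 / 2871.7
= 1.6672

1.6672


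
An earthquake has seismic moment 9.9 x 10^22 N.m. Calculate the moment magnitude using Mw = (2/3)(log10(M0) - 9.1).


log10(M0) = log10(9.9 x 10^22) = 22.9956
Mw = 2/3 * (22.9956 - 9.1)
= 2/3 * 13.8956
= 9.26

9.26


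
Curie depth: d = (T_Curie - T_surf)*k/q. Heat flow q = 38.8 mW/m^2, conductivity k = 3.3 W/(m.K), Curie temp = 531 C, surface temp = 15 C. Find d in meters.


T_Curie - T_surf = 531 - 15 = 516 C
Convert q to W/m^2: 38.8 mW/m^2 = 0.0388 W/m^2
d = 516 * 3.3 / 0.0388 = 43886.6 m

43886.6


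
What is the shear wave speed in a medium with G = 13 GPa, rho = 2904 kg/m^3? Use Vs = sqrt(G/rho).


Convert G to Pa: G = 13e9 Pa
Compute G/rho = 13e9 / 2904 = 4476584.022
Vs = sqrt(4476584.022) = 2115.79 m/s

2115.79


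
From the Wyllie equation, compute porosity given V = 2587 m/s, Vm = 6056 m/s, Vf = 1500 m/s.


1/V - 1/Vm = 1/2587 - 1/6056 = 0.00022142
1/Vf - 1/Vm = 1/1500 - 1/6056 = 0.00050154
phi = 0.00022142 / 0.00050154 = 0.4415

0.4415


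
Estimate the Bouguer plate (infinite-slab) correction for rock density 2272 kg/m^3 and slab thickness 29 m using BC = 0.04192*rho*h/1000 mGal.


BC = 0.04192 * rho * h / 1000
= 0.04192 * 2272 * 29 / 1000
= 2.762 mGal

2.762


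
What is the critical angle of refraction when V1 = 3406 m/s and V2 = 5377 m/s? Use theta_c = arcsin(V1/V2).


V1/V2 = 3406/5377 = 0.633439
theta_c = arcsin(0.633439) = 39.3043 degrees

39.3043


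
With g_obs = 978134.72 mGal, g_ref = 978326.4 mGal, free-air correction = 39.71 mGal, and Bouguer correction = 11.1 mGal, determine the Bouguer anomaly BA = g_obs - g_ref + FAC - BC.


BA = g_obs - g_ref + FAC - BC
= 978134.72 - 978326.4 + 39.71 - 11.1
= -163.07 mGal

-163.07


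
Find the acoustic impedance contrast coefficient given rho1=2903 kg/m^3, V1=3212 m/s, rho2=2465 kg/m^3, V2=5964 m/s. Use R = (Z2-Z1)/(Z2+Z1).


Z1 = 2903 * 3212 = 9324436
Z2 = 2465 * 5964 = 14701260
R = (14701260 - 9324436) / (14701260 + 9324436) = 5376824 / 24025696 = 0.2238

0.2238


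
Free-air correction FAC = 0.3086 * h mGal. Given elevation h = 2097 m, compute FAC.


FAC = 0.3086 * h
= 0.3086 * 2097
= 647.1342 mGal

647.1342


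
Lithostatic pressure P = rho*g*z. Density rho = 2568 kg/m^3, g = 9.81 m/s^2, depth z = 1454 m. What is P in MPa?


P = rho * g * z / 1e6
= 2568 * 9.81 * 1454 / 1e6
= 36629284.32 / 1e6
= 36.6293 MPa

36.6293


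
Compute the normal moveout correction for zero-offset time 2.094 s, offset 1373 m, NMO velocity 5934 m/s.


x/Vnmo = 1373/5934 = 0.231378
(x/Vnmo)^2 = 0.053536
t0^2 = 4.384836
sqrt(4.384836 + 0.053536) = 2.106744
dt = 2.106744 - 2.094 = 0.012744

0.012744


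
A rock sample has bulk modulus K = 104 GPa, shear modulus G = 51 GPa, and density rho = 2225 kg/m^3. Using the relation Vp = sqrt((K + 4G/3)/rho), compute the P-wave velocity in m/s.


First compute the effective modulus:
K + 4G/3 = 104e9 + 4*51e9/3 = 172000000000.0 Pa
Then divide by density:
172000000000.0 / 2225 = 77303370.7865 Pa/(kg/m^3)
Take the square root:
Vp = sqrt(77303370.7865) = 8792.23 m/s

8792.23


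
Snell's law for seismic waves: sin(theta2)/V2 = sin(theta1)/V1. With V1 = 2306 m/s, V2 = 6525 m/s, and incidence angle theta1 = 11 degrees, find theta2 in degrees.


sin(theta1) = sin(11 deg) = 0.190809
sin(theta2) = V2/V1 * sin(theta1) = 6525/2306 * 0.190809 = 0.539908
theta2 = arcsin(0.539908) = 32.6774 degrees

32.6774


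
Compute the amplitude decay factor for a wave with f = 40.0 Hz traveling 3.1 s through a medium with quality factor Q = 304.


pi*f*t/Q = pi*40.0*3.1/304 = 1.281439
A/A0 = exp(-1.281439) = 0.277637

0.277637


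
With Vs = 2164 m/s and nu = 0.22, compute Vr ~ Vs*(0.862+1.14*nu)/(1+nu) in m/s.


Numerator factor = 0.862 + 1.14*0.22 = 1.1128
Denominator = 1 + 0.22 = 1.22
Vr = 2164 * 1.1128 / 1.22 = 1973.85 m/s

1973.85


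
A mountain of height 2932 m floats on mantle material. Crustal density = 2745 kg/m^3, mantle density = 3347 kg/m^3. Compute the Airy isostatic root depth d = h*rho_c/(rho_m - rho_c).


rho_m - rho_c = 3347 - 2745 = 602
d = 2932 * 2745 / 602
= 8048340 / 602
= 13369.34 m

13369.34


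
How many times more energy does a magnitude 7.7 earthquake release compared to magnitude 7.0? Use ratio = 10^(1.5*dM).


M2 - M1 = 7.7 - 7.0 = 0.7
1.5 * 0.7 = 1.05
ratio = 10^1.05 = 11.22

11.22


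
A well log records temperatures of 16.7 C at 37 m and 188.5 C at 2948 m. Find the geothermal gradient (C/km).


dT = 188.5 - 16.7 = 171.8 C
dz = 2948 - 37 = 2911 m
gradient = dT/dz * 1000 = 171.8/2911 * 1000 = 59.0175 C/km

59.0175
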